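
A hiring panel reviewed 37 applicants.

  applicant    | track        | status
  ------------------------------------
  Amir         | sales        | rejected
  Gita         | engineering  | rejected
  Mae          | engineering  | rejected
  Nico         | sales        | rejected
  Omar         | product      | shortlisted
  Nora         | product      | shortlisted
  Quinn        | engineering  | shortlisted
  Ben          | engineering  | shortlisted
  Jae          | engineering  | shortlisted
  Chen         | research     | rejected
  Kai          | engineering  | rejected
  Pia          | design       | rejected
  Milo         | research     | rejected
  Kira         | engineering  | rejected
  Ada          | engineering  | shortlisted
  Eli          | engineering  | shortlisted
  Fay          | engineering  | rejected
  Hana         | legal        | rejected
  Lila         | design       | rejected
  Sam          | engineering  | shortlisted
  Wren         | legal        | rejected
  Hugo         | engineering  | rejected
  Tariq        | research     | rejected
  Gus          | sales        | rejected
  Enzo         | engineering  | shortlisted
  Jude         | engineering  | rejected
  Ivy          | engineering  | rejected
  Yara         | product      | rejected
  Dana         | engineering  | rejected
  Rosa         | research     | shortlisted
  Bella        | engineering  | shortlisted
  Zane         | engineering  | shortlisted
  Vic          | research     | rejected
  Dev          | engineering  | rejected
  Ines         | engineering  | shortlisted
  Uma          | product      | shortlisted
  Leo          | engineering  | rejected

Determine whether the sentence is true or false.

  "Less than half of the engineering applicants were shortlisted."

'Less than half of the engineering applicants were shortlisted' holds iff |A ∩ B| < |A ∖ B|.
|A| = 21, |A ∩ B| = 10, |A ∖ B| = 11.
10 < 11, so the statement is true.

True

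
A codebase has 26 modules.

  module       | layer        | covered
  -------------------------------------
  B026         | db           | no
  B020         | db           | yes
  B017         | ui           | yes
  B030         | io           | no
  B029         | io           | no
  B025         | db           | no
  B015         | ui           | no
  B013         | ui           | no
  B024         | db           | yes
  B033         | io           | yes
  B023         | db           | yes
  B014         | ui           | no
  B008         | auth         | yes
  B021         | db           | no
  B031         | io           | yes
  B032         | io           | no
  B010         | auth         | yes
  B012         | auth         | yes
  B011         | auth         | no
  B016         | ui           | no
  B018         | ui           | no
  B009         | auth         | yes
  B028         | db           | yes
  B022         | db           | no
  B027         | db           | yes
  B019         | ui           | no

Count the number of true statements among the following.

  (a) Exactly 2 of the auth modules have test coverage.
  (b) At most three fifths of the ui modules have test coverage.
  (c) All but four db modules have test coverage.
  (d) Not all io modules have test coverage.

(a) auth: |A| = 5, |A ∩ B| = 4; needs |A ∩ B| = 2 — false.
(b) ui: |A| = 7, |A ∩ B| = 1; needs |A ∩ B| / |A| ≤ 3/5 — true.
(c) db: |A| = 9, |A ∩ B| = 5; needs |A ∖ B| = 4 — true.
(d) io: |A| = 5, |A ∩ B| = 2; needs A ⊄ B (|A ∖ B| ≥ 1) — true.

3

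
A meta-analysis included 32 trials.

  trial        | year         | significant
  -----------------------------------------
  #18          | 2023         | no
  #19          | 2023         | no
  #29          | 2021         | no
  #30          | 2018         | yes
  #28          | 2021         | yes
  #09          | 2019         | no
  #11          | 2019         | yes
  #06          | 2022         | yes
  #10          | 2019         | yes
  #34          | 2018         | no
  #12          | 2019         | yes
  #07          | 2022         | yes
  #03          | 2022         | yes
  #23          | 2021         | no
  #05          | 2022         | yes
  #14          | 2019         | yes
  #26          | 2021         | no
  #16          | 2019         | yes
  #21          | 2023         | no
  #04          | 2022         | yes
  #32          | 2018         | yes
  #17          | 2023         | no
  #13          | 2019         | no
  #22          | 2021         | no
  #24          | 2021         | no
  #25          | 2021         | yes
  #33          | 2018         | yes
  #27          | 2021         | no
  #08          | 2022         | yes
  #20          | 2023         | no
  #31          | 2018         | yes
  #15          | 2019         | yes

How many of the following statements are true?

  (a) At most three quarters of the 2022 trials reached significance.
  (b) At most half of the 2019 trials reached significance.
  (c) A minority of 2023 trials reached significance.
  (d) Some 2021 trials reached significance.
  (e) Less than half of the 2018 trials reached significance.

(a) 2022: |A| = 6, |A ∩ B| = 6; needs |A ∩ B| / |A| ≤ 3/4 — false.
(b) 2019: |A| = 8, |A ∩ B| = 6; needs |A ∩ B| ≤ |A ∖ B| — false.
(c) 2023: |A| = 5, |A ∩ B| = 0; needs |A ∩ B| < |A ∖ B| — true.
(d) 2021: |A| = 8, |A ∩ B| = 2; needs A ∩ B ≠ ∅ (|A ∩ B| ≥ 1) — true.
(e) 2018: |A| = 5, |A ∩ B| = 4; needs |A ∩ B| < |A ∖ B| — false.

2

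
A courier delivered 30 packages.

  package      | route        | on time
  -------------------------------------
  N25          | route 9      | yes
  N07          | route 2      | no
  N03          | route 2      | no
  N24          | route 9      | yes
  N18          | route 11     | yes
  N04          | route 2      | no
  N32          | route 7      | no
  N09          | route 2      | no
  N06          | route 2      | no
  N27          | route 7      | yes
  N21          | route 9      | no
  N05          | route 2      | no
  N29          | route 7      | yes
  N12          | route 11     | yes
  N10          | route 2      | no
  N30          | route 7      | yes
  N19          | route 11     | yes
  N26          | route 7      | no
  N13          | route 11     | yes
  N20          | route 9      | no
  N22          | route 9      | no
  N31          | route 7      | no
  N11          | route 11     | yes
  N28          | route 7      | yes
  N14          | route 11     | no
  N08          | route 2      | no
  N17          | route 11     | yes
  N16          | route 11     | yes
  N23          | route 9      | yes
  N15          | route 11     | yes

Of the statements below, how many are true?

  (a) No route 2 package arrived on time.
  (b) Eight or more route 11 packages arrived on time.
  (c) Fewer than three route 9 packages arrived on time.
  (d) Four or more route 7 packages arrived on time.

(a) route 2: |A| = 8, |A ∩ B| = 0; needs A ∩ B = ∅ (|A ∩ B| = 0) — true.
(b) route 11: |A| = 9, |A ∩ B| = 8; needs |A ∩ B| ≥ 8 — true.
(c) route 9: |A| = 6, |A ∩ B| = 3; needs |A ∩ B| < 3 — false.
(d) route 7: |A| = 7, |A ∩ B| = 4; needs |A ∩ B| ≥ 4 — true.

3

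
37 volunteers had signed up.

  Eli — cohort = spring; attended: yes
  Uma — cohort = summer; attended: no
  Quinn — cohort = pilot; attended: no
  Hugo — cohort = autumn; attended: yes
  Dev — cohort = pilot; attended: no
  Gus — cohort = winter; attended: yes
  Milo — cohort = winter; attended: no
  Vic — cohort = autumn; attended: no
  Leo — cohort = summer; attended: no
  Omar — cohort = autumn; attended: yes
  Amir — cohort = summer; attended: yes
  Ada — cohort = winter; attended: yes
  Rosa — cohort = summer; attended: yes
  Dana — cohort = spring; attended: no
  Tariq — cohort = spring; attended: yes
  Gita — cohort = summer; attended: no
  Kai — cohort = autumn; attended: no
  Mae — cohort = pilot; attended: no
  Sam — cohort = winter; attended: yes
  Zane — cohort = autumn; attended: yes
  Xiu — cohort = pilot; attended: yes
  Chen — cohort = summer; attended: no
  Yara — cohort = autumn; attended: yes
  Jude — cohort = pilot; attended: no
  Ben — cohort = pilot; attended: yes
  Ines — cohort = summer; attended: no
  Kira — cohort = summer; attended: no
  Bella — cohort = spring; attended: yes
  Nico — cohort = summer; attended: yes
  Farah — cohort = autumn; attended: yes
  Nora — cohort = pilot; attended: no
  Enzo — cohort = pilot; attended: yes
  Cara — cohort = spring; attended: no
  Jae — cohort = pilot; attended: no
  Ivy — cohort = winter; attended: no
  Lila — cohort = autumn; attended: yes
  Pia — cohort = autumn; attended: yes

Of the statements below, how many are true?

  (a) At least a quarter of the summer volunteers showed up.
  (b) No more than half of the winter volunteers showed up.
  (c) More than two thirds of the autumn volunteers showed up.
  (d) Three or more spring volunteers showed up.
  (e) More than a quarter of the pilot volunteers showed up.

4

(a) summer: |A| = 9, |A ∩ B| = 3; needs |A ∩ B| / |A| ≥ 1/4 — true.
(b) winter: |A| = 5, |A ∩ B| = 3; needs |A ∩ B| ≤ |A ∖ B| — false.
(c) autumn: |A| = 9, |A ∩ B| = 7; needs |A ∩ B| / |A| > 2/3 — true.
(d) spring: |A| = 5, |A ∩ B| = 3; needs |A ∩ B| ≥ 3 — true.
(e) pilot: |A| = 9, |A ∩ B| = 3; needs |A ∩ B| / |A| > 1/4 — true.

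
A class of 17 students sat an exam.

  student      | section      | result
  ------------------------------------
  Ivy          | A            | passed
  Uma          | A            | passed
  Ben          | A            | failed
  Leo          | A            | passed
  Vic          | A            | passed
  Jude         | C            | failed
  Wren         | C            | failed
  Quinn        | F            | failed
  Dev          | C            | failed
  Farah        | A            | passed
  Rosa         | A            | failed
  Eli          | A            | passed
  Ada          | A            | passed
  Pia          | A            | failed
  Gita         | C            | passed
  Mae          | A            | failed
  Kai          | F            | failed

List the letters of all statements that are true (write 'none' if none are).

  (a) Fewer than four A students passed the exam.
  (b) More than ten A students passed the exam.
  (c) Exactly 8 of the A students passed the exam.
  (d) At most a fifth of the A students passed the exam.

none

|A| = 11, |A ∩ B| = 7, |A ∖ B| = 4.
(a) |A ∩ B| < 4: fails.
(b) |A ∩ B| > 10: fails.
(c) |A ∩ B| = 8: fails.
(d) |A ∩ B| / |A| ≤ 1/5: fails.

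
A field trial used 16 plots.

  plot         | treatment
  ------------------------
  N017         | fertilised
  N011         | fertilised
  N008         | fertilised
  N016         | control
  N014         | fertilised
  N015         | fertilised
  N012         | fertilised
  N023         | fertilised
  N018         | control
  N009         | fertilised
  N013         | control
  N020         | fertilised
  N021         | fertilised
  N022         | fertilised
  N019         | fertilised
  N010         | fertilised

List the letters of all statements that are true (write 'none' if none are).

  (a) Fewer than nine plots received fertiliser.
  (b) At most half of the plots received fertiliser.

|A| = 16, |A ∩ B| = 13, |A ∖ B| = 3.
(a) |A ∩ B| < 9: fails.
(b) |A ∩ B| ≤ |A ∖ B|: fails.

none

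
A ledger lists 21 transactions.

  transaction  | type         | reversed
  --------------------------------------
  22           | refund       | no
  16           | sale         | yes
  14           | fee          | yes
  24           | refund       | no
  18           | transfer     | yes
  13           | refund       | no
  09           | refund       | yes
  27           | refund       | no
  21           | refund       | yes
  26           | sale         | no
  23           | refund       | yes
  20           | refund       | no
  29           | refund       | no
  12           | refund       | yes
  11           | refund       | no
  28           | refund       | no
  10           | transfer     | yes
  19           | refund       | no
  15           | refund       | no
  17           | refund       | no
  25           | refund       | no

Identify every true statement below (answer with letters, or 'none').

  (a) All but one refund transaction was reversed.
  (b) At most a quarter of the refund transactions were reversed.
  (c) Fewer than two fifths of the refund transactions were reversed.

(b), (c)

|A| = 16, |A ∩ B| = 4, |A ∖ B| = 12.
(a) |A ∖ B| = 1: fails.
(b) |A ∩ B| / |A| ≤ 1/4: holds.
(c) |A ∩ B| / |A| < 2/5: holds.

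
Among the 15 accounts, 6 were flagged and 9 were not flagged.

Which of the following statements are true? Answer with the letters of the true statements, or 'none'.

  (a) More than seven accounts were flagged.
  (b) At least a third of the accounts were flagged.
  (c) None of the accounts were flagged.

(b)

|A| = 15, |A ∩ B| = 6, |A ∖ B| = 9.
(a) |A ∩ B| > 7: fails.
(b) |A ∩ B| / |A| ≥ 1/3: holds.
(c) A ∩ B = ∅ (|A ∩ B| = 0): fails.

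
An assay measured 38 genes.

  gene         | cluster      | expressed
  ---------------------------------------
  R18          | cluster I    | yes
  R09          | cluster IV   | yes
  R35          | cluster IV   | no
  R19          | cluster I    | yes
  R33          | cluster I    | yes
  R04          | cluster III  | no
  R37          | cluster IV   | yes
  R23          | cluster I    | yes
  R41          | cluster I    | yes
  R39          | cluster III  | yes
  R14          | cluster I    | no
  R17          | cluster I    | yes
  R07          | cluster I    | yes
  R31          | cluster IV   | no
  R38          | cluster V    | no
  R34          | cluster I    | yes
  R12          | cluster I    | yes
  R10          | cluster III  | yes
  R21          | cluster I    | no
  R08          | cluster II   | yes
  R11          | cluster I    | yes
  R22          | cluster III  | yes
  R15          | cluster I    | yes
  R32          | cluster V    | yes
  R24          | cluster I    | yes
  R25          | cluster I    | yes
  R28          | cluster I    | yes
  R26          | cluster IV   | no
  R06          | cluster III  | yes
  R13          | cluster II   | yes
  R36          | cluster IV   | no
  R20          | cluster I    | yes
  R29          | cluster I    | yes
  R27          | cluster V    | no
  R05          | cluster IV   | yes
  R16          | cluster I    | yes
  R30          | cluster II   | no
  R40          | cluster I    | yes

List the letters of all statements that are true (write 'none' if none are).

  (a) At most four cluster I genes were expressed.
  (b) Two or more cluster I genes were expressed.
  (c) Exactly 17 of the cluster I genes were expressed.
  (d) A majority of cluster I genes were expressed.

|A| = 20, |A ∩ B| = 18, |A ∖ B| = 2.
(a) |A ∩ B| ≤ 4: fails.
(b) |A ∩ B| ≥ 2: holds.
(c) |A ∩ B| = 17: fails.
(d) |A ∩ B| > |A ∖ B|: holds.

(b), (d)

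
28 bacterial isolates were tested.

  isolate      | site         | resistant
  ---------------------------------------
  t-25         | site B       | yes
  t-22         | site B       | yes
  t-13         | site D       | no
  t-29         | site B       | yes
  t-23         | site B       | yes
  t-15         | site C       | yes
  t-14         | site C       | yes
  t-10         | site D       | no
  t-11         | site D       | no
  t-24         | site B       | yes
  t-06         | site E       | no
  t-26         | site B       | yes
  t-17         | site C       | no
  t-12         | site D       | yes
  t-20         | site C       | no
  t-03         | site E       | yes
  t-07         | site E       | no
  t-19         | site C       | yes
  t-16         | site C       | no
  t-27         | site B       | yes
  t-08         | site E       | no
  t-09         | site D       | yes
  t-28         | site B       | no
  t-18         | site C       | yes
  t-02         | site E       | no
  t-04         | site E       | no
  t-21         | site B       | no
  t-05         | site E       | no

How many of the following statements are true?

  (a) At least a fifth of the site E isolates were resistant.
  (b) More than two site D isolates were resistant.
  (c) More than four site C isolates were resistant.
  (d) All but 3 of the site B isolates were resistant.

(a) site E: |A| = 7, |A ∩ B| = 1; needs |A ∩ B| / |A| ≥ 1/5 — false.
(b) site D: |A| = 5, |A ∩ B| = 2; needs |A ∩ B| > 2 — false.
(c) site C: |A| = 7, |A ∩ B| = 4; needs |A ∩ B| > 4 — false.
(d) site B: |A| = 9, |A ∩ B| = 7; needs |A ∖ B| = 3 — false.

0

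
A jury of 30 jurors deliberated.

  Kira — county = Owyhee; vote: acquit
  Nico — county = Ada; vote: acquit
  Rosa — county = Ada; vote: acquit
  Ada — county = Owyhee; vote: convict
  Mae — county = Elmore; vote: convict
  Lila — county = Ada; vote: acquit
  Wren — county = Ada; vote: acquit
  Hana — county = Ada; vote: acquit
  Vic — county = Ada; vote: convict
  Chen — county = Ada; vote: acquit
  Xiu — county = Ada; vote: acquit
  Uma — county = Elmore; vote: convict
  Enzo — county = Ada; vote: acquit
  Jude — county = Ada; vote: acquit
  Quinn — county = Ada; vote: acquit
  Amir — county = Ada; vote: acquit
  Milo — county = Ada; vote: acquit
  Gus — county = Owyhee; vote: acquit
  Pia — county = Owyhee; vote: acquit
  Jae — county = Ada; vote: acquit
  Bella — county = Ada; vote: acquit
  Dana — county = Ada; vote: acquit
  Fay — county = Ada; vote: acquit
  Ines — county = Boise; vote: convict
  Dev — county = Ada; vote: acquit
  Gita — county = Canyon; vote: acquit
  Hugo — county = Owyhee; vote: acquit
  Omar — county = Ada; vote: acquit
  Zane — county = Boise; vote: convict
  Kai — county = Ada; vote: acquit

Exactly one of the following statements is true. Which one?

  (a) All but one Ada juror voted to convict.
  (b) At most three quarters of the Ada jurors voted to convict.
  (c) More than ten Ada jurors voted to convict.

(b)

|A| = 20, |A ∩ B| = 1, |A ∖ B| = 19.
(a) requires |A ∖ B| = 1: false.
(b) requires |A ∩ B| / |A| ≤ 3/4: true.
(c) requires |A ∩ B| > 10: false.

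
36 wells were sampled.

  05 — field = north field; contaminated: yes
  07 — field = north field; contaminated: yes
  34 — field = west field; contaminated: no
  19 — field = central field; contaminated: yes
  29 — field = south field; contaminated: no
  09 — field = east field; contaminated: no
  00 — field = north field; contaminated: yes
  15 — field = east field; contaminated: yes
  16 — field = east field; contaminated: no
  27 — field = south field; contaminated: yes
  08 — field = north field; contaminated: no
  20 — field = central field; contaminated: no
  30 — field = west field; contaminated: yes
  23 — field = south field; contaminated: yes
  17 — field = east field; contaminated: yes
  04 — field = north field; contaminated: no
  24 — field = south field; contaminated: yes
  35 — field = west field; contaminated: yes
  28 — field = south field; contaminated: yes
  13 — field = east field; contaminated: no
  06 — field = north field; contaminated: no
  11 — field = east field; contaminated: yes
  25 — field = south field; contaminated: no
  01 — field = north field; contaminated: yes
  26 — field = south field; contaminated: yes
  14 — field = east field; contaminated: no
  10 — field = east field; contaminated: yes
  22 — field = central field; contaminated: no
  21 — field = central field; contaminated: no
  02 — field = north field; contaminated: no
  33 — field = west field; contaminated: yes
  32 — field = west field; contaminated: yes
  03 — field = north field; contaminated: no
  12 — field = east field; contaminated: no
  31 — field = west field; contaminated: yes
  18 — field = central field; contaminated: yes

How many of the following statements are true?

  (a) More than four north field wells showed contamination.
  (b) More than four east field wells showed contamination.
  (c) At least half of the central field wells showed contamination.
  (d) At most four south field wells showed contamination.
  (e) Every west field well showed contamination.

0

(a) north field: |A| = 9, |A ∩ B| = 4; needs |A ∩ B| > 4 — false.
(b) east field: |A| = 9, |A ∩ B| = 4; needs |A ∩ B| > 4 — false.
(c) central field: |A| = 5, |A ∩ B| = 2; needs |A ∩ B| ≥ |A ∖ B| — false.
(d) south field: |A| = 7, |A ∩ B| = 5; needs |A ∩ B| ≤ 4 — false.
(e) west field: |A| = 6, |A ∩ B| = 5; needs A ⊆ B, i.e. every element of A is in B (|A ∖ B| = 0) — false.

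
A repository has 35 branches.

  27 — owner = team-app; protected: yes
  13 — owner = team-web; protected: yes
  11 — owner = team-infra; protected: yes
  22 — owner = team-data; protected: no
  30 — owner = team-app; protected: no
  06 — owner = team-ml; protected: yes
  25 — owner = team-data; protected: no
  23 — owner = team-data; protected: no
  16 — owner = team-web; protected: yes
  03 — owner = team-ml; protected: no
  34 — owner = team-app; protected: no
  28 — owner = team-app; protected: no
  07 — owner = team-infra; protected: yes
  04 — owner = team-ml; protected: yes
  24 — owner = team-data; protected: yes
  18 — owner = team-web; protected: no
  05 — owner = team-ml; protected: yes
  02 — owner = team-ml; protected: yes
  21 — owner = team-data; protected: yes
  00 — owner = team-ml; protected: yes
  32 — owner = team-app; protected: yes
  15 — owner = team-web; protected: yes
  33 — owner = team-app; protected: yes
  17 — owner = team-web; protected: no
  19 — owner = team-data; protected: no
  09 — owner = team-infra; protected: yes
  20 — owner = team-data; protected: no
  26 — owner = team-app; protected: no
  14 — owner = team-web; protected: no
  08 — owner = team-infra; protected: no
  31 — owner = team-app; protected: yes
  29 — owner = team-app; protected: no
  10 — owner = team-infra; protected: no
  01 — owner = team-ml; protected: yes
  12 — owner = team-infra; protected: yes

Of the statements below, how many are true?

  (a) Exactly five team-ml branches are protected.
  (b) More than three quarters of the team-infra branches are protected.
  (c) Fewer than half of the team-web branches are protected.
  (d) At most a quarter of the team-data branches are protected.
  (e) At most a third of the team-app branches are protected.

0

(a) team-ml: |A| = 7, |A ∩ B| = 6; needs |A ∩ B| = 5 — false.
(b) team-infra: |A| = 6, |A ∩ B| = 4; needs |A ∩ B| / |A| > 3/4 — false.
(c) team-web: |A| = 6, |A ∩ B| = 3; needs |A ∩ B| < |A ∖ B| — false.
(d) team-data: |A| = 7, |A ∩ B| = 2; needs |A ∩ B| / |A| ≤ 1/4 — false.
(e) team-app: |A| = 9, |A ∩ B| = 4; needs |A ∩ B| / |A| ≤ 1/3 — false.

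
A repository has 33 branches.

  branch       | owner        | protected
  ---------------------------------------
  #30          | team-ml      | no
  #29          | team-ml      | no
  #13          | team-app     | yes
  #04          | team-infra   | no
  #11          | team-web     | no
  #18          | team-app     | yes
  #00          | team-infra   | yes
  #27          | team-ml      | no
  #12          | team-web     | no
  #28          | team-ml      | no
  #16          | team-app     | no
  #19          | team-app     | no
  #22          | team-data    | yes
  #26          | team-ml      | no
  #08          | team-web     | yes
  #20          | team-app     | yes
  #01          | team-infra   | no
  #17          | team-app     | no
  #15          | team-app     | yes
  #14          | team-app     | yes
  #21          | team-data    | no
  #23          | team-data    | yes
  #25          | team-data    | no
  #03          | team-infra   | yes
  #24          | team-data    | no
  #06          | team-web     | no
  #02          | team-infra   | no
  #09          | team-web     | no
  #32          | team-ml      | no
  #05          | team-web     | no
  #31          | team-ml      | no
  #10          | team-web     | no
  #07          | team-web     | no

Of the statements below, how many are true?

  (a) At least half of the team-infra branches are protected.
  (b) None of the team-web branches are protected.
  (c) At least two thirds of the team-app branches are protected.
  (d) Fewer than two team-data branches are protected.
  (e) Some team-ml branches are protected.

0

(a) team-infra: |A| = 5, |A ∩ B| = 2; needs |A ∩ B| ≥ |A ∖ B| — false.
(b) team-web: |A| = 8, |A ∩ B| = 1; needs A ∩ B = ∅ (|A ∩ B| = 0) — false.
(c) team-app: |A| = 8, |A ∩ B| = 5; needs |A ∩ B| / |A| ≥ 2/3 — false.
(d) team-data: |A| = 5, |A ∩ B| = 2; needs |A ∩ B| < 2 — false.
(e) team-ml: |A| = 7, |A ∩ B| = 0; needs A ∩ B ≠ ∅ (|A ∩ B| ≥ 1) — false.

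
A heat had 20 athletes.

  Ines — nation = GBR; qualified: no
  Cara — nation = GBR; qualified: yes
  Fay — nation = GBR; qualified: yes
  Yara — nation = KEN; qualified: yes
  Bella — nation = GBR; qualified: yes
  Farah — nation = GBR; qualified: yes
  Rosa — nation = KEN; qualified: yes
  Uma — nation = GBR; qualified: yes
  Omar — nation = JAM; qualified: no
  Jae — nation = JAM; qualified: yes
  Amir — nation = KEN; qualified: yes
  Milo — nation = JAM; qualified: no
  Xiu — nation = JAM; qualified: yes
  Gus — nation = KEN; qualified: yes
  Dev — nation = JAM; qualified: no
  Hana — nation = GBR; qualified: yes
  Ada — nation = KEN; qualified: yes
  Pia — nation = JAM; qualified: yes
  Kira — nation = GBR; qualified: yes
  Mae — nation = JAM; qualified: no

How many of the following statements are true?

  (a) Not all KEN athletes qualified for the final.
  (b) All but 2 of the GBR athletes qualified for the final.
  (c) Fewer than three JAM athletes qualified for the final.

(a) KEN: |A| = 5, |A ∩ B| = 5; needs A ⊄ B (|A ∖ B| ≥ 1) — false.
(b) GBR: |A| = 8, |A ∩ B| = 7; needs |A ∖ B| = 2 — false.
(c) JAM: |A| = 7, |A ∩ B| = 3; needs |A ∩ B| < 3 — false.

0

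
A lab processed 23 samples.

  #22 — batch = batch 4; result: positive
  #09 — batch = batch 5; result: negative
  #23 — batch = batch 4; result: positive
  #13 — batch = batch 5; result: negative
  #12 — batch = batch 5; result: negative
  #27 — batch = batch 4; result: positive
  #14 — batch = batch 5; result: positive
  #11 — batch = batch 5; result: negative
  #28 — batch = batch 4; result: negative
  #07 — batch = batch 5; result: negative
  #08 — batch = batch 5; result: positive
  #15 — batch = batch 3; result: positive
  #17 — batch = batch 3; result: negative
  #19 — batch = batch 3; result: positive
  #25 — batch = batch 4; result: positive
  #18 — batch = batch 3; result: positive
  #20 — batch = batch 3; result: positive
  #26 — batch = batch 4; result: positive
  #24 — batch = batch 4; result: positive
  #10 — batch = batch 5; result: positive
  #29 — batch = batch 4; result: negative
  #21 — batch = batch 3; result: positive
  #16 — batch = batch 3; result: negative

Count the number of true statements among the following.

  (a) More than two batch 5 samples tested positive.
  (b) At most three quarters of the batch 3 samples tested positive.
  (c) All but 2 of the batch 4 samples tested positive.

3

(a) batch 5: |A| = 8, |A ∩ B| = 3; needs |A ∩ B| > 2 — true.
(b) batch 3: |A| = 7, |A ∩ B| = 5; needs |A ∩ B| / |A| ≤ 3/4 — true.
(c) batch 4: |A| = 8, |A ∩ B| = 6; needs |A ∖ B| = 2 — true.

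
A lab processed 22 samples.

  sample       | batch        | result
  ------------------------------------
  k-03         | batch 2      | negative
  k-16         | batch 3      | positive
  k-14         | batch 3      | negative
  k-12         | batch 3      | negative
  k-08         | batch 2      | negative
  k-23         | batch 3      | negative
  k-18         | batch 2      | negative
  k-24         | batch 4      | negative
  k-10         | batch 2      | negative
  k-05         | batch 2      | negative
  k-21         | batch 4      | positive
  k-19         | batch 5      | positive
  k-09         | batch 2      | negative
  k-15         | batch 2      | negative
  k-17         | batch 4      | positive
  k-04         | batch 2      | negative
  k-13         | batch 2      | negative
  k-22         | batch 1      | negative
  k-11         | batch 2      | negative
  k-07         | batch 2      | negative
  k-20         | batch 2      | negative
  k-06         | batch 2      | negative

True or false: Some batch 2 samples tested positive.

The determiner here denotes the relation: A ∩ B ≠ ∅ (|A ∩ B| ≥ 1).
A (the restrictor) = {k-03, k-08, k-18, k-10, k-05, k-09, k-15, k-04, k-13, k-11, k-07, k-20, k-06}, |A| = 13.
A ∩ B = {}, so |A ∩ B| = 0.
So the statement is false.

False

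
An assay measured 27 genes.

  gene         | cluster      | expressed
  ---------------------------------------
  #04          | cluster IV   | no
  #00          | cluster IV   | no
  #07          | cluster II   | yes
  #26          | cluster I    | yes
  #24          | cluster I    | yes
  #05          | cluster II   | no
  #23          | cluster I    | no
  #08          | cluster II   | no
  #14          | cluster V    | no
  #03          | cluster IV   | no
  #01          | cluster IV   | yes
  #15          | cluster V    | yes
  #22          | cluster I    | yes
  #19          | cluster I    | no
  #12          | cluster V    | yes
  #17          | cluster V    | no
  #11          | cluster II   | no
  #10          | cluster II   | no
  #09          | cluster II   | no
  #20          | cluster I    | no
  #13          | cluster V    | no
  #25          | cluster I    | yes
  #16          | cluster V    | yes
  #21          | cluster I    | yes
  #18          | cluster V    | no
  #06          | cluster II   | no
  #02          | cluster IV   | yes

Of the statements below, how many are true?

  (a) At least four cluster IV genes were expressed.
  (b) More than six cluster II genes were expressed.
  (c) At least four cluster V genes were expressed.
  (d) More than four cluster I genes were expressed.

(a) cluster IV: |A| = 5, |A ∩ B| = 2; needs |A ∩ B| ≥ 4 — false.
(b) cluster II: |A| = 7, |A ∩ B| = 1; needs |A ∩ B| > 6 — false.
(c) cluster V: |A| = 7, |A ∩ B| = 3; needs |A ∩ B| ≥ 4 — false.
(d) cluster I: |A| = 8, |A ∩ B| = 5; needs |A ∩ B| > 4 — true.

1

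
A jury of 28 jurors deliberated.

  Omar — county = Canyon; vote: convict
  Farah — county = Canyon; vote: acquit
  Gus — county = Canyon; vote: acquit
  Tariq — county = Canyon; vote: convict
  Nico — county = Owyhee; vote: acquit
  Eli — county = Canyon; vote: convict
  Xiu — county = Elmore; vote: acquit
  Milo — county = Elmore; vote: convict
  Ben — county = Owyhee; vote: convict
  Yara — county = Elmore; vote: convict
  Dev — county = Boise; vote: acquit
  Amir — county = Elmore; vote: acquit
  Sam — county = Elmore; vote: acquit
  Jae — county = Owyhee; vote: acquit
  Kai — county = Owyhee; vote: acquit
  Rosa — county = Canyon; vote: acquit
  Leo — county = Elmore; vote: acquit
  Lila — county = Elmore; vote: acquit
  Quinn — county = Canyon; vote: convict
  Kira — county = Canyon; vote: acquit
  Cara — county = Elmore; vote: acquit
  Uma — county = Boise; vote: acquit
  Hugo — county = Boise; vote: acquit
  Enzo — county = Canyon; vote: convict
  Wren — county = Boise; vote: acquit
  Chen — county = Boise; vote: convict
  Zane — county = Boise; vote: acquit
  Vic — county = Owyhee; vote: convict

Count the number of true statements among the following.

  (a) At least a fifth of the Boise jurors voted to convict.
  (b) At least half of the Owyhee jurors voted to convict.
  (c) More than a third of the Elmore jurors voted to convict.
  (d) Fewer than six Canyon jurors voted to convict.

(a) Boise: |A| = 6, |A ∩ B| = 1; needs |A ∩ B| / |A| ≥ 1/5 — false.
(b) Owyhee: |A| = 5, |A ∩ B| = 2; needs |A ∩ B| ≥ |A ∖ B| — false.
(c) Elmore: |A| = 8, |A ∩ B| = 2; needs |A ∩ B| / |A| > 1/3 — false.
(d) Canyon: |A| = 9, |A ∩ B| = 5; needs |A ∩ B| < 6 — true.

1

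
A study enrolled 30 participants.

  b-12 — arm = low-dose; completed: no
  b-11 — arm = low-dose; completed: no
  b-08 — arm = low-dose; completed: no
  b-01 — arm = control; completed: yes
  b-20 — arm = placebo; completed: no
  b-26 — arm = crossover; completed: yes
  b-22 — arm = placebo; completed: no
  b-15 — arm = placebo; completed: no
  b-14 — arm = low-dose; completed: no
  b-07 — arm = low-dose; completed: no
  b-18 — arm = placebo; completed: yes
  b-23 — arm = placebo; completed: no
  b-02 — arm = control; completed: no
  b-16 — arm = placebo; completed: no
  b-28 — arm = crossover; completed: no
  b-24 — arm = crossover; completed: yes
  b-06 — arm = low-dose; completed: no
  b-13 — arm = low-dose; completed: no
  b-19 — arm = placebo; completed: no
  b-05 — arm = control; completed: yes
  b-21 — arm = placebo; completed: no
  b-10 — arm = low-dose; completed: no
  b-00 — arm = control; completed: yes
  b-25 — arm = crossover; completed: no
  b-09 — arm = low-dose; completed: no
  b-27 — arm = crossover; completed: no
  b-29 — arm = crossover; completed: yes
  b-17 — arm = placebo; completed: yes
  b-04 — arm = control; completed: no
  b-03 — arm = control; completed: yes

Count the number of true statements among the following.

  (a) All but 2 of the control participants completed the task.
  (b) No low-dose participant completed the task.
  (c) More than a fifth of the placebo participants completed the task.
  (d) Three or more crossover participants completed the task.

4

(a) control: |A| = 6, |A ∩ B| = 4; needs |A ∖ B| = 2 — true.
(b) low-dose: |A| = 9, |A ∩ B| = 0; needs A ∩ B = ∅ (|A ∩ B| = 0) — true.
(c) placebo: |A| = 9, |A ∩ B| = 2; needs |A ∩ B| / |A| > 1/5 — true.
(d) crossover: |A| = 6, |A ∩ B| = 3; needs |A ∩ B| ≥ 3 — true.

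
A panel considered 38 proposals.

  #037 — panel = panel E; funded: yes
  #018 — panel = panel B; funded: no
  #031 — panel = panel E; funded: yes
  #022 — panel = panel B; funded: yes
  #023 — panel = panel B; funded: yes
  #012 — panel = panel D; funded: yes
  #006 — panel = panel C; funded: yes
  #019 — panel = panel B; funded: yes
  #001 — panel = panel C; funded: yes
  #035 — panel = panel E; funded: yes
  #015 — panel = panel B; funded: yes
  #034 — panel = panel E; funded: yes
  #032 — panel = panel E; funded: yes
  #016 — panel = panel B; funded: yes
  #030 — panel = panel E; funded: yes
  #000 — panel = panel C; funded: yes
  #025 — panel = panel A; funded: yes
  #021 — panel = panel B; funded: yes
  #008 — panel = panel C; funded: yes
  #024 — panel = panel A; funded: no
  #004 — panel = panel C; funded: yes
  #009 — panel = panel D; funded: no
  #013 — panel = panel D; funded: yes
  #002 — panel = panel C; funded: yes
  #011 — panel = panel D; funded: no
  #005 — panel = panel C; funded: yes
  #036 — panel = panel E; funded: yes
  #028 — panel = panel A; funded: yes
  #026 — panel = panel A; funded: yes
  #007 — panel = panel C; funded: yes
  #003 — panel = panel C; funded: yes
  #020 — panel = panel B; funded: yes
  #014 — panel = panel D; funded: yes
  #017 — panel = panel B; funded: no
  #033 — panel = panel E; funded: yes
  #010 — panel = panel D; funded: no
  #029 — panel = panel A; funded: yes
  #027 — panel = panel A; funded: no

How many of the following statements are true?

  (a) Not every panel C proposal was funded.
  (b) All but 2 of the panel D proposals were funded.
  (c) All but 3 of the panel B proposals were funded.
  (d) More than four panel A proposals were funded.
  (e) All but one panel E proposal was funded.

0

(a) panel C: |A| = 9, |A ∩ B| = 9; needs A ⊄ B (|A ∖ B| ≥ 1) — false.
(b) panel D: |A| = 6, |A ∩ B| = 3; needs |A ∖ B| = 2 — false.
(c) panel B: |A| = 9, |A ∩ B| = 7; needs |A ∖ B| = 3 — false.
(d) panel A: |A| = 6, |A ∩ B| = 4; needs |A ∩ B| > 4 — false.
(e) panel E: |A| = 8, |A ∩ B| = 8; needs |A ∖ B| = 1 — false.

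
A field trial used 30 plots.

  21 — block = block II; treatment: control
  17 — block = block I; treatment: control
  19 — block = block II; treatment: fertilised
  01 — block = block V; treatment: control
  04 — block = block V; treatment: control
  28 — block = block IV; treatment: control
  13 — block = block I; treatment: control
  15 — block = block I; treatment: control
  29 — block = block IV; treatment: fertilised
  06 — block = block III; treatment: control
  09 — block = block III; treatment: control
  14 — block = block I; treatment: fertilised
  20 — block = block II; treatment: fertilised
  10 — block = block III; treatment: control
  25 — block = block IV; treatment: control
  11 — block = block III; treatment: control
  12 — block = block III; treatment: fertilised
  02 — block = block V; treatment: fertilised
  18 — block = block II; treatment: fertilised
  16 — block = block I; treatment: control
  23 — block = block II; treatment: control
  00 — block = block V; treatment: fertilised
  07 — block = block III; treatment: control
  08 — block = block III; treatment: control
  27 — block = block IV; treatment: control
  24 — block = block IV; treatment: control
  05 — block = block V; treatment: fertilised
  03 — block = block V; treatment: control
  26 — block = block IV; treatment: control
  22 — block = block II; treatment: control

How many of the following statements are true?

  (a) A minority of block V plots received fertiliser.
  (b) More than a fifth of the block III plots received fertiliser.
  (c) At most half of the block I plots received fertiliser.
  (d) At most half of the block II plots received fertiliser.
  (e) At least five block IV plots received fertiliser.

2

(a) block V: |A| = 6, |A ∩ B| = 3; needs |A ∩ B| < |A ∖ B| — false.
(b) block III: |A| = 7, |A ∩ B| = 1; needs |A ∩ B| / |A| > 1/5 — false.
(c) block I: |A| = 5, |A ∩ B| = 1; needs |A ∩ B| ≤ |A ∖ B| — true.
(d) block II: |A| = 6, |A ∩ B| = 3; needs |A ∩ B| ≤ |A ∖ B| — true.
(e) block IV: |A| = 6, |A ∩ B| = 1; needs |A ∩ B| ≥ 5 — false.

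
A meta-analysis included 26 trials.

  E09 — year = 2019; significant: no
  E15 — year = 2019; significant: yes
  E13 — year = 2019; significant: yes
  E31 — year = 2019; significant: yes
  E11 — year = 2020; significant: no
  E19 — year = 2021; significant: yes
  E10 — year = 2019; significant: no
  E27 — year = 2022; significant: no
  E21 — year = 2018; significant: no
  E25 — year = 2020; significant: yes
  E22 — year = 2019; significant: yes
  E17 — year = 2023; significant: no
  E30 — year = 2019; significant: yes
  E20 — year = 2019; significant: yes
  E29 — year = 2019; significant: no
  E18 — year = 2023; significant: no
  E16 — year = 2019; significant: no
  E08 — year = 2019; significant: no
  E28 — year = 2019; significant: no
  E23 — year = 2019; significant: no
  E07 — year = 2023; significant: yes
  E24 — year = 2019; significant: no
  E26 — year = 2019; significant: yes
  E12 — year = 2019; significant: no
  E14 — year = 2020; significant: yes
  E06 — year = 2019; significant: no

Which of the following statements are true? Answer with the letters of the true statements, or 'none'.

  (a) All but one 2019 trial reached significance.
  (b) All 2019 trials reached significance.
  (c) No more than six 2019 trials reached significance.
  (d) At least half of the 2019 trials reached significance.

none

|A| = 17, |A ∩ B| = 7, |A ∖ B| = 10.
(a) |A ∖ B| = 1: fails.
(b) A ⊆ B, i.e. every element of A is in B (|A ∖ B| = 0): fails.
(c) |A ∩ B| ≤ 6: fails.
(d) |A ∩ B| ≥ |A ∖ B|: fails.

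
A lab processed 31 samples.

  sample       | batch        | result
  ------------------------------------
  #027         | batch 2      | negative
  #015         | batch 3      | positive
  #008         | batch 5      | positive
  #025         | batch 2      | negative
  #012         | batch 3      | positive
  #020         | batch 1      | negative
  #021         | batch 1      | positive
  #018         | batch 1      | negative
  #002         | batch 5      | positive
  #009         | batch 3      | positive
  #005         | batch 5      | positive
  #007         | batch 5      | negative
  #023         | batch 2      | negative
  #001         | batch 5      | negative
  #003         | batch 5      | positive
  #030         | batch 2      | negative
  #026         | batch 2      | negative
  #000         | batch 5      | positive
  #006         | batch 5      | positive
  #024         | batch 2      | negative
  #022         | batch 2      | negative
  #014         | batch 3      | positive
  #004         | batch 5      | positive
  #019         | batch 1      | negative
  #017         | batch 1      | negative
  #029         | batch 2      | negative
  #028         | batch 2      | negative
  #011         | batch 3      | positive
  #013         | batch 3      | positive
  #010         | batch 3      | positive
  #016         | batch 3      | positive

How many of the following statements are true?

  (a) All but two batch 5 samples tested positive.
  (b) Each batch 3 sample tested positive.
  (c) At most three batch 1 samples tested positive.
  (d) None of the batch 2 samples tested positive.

4

(a) batch 5: |A| = 9, |A ∩ B| = 7; needs |A ∖ B| = 2 — true.
(b) batch 3: |A| = 8, |A ∩ B| = 8; needs A ⊆ B, i.e. every element of A is in B (|A ∖ B| = 0) — true.
(c) batch 1: |A| = 5, |A ∩ B| = 1; needs |A ∩ B| ≤ 3 — true.
(d) batch 2: |A| = 9, |A ∩ B| = 0; needs A ∩ B = ∅ (|A ∩ B| = 0) — true.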